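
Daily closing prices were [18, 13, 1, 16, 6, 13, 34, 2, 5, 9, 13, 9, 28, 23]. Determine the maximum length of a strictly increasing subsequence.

Let dp[i] be the length of the longest such subsequence ending at index i:
i:      1  2  3  4  5  6  7  8  9 10 11 12 13 14
a[i]:  18 13  1 16  6 13 34  2  5  9 13  9 28 23
dp:     1  1  1  2  2  3  4  2  3  4  5  4  6  6
Maximum dp value is 6.

6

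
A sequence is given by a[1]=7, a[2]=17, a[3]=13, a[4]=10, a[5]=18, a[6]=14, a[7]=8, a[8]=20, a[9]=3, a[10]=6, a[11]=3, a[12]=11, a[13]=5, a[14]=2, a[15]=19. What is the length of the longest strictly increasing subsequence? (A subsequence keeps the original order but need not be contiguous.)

Track the smallest tail for each achievable length (strict):
7 → extends → [7]
17 → extends → [7, 17]
13 → replaces 17 → [7, 13]
10 → replaces 13 → [7, 10]
18 → extends → [7, 10, 18]
14 → replaces 18 → [7, 10, 14]
8 → replaces 10 → [7, 8, 14]
20 → extends → [7, 8, 14, 20]
3 → replaces 7 → [3, 8, 14, 20]
6 → replaces 8 → [3, 6, 14, 20]
3 → already a tail → [3, 6, 14, 20]
11 → replaces 14 → [3, 6, 11, 20]
5 → replaces 6 → [3, 5, 11, 20]
2 → replaces 3 → [2, 5, 11, 20]
19 → replaces 20 → [2, 5, 11, 19]
Four tails, so the longest strictly increasing subsequence has length 4 (e.g. 7, 17, 18, 20).

4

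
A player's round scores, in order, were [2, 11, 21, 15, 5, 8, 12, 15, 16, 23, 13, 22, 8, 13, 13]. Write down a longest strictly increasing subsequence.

2, 5, 8, 12, 15, 16, 23

Patience tails give the LIS length; then backtrack through the dp parents:
2 → extends → [2]
11 → extends → [2, 11]
21 → extends → [2, 11, 21]
15 → replaces 21 → [2, 11, 15]
5 → replaces 11 → [2, 5, 15]
8 → replaces 15 → [2, 5, 8]
12 → extends → [2, 5, 8, 12]
15 → extends → [2, 5, 8, 12, 15]
16 → extends → [2, 5, 8, 12, 15, 16]
23 → extends → [2, 5, 8, 12, 15, 16, 23]
13 → replaces 15 → [2, 5, 8, 12, 13, 16, 23]
22 → replaces 23 → [2, 5, 8, 12, 13, 16, 22]
8 → already a tail → [2, 5, 8, 12, 13, 16, 22]
13 → already a tail → [2, 5, 8, 12, 13, 16, 22]
13 → already a tail → [2, 5, 8, 12, 13, 16, 22]
Length 7; one witness is 2, 5, 8, 12, 15, 16, 23.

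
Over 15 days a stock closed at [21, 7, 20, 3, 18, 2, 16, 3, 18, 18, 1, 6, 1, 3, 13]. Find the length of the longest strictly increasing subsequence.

4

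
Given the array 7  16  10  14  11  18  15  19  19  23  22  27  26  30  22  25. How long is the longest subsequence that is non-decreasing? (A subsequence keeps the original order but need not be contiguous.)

9

Let dp[i] be the length of the longest such subsequence ending at index i:
i:      1  2  3  4  5  6  7  8  9 10 11 12 13 14 15 16
a[i]:   7 16 10 14 11 18 15 19 19 23 22 27 26 30 22 25
dp:     1  2  2  3  3  4  4  5  6  7  7  8  8  9  8  9
Maximum dp value is 9.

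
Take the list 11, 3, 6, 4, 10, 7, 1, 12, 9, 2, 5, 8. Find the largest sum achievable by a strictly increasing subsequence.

31

Let S[i] be the best sum of a strictly increasing subsequence ending at i:
i:      1  2  3  4  5  6  7  8  9 10 11 12
a[i]:  11  3  6  4 10  7  1 12  9  2  5  8
S:     11  3  9  7 19 16  1 31 25  3 12 24
Maximum is 31 (e.g. 3 + 6 + 10 + 12).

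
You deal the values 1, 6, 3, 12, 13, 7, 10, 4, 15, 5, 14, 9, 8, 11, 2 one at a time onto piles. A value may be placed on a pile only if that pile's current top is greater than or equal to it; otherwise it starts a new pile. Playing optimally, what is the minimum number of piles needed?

Place each on the leftmost legal pile:
1 → new pile 1 (tops now [1])
6 → new pile 2 (tops now [1, 6])
3 → pile 2 (tops now [1, 3])
12 → new pile 3 (tops now [1, 3, 12])
13 → new pile 4 (tops now [1, 3, 12, 13])
7 → pile 3 (tops now [1, 3, 7, 13])
10 → pile 4 (tops now [1, 3, 7, 10])
4 → pile 3 (tops now [1, 3, 4, 10])
15 → new pile 5 (tops now [1, 3, 4, 10, 15])
5 → pile 4 (tops now [1, 3, 4, 5, 15])
14 → pile 5 (tops now [1, 3, 4, 5, 14])
9 → pile 5 (tops now [1, 3, 4, 5, 9])
8 → pile 5 (tops now [1, 3, 4, 5, 8])
11 → new pile 6 (tops now [1, 3, 4, 5, 8, 11])
2 → pile 2 (tops now [1, 2, 4, 5, 8, 11])
Six piles.

6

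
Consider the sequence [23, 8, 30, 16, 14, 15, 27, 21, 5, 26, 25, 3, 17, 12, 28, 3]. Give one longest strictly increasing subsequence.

Patience tails give the LIS length; then backtrack through the dp parents:
23 → extends → [23]
8 → replaces 23 → [8]
30 → extends → [8, 30]
16 → replaces 30 → [8, 16]
14 → replaces 16 → [8, 14]
15 → extends → [8, 14, 15]
27 → extends → [8, 14, 15, 27]
21 → replaces 27 → [8, 14, 15, 21]
5 → replaces 8 → [5, 14, 15, 21]
26 → extends → [5, 14, 15, 21, 26]
25 → replaces 26 → [5, 14, 15, 21, 25]
3 → replaces 5 → [3, 14, 15, 21, 25]
17 → replaces 21 → [3, 14, 15, 17, 25]
12 → replaces 14 → [3, 12, 15, 17, 25]
28 → extends → [3, 12, 15, 17, 25, 28]
3 → already a tail → [3, 12, 15, 17, 25, 28]
Length 6; one witness is 8, 14, 15, 21, 26, 28.

8, 14, 15, 21, 26, 28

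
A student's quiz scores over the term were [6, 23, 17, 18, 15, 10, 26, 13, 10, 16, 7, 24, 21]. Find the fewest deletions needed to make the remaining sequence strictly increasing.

8

Fewest deletions = n − (longest strictly increasing subsequence).
i:      1  2  3  4  5  6  7  8  9 10 11 12 13
a[i]:   6 23 17 18 15 10 26 13 10 16  7 24 21
dp:     1  2  2  3  2  2  4  3  2  4  2  5  5
max dp = 5, so deletions = 13 − 5 = 8.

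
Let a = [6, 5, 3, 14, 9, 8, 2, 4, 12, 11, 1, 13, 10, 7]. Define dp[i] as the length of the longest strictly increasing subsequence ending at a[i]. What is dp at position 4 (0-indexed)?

2

dp[i] = 1 + max{dp[j] : j<i, a[j]<a[i]} (or 1 if no such j):
i:      0  1  2  3  4  5  6  7  8  9 10 11 12 13
a[i]:   6  5  3 14  9  8  2  4 12 11  1 13 10  7
dp:     1  1  1  2  2  2  1  2  3  3  1  4  3  3
At index 4 the value is 2.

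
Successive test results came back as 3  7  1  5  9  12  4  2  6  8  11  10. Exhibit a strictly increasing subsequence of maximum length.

Patience tails give the LIS length; then backtrack through the dp parents:
3 → extends → [3]
7 → extends → [3, 7]
1 → replaces 3 → [1, 7]
5 → replaces 7 → [1, 5]
9 → extends → [1, 5, 9]
12 → extends → [1, 5, 9, 12]
4 → replaces 5 → [1, 4, 9, 12]
2 → replaces 4 → [1, 2, 9, 12]
6 → replaces 9 → [1, 2, 6, 12]
8 → replaces 12 → [1, 2, 6, 8]
11 → extends → [1, 2, 6, 8, 11]
10 → replaces 11 → [1, 2, 6, 8, 10]
Length 5; one witness is 3, 5, 6, 8, 11.

3, 5, 6, 8, 11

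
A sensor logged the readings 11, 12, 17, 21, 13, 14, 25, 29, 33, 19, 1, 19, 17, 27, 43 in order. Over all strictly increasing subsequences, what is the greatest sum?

Let S[i] be the best sum of a strictly increasing subsequence ending at i:
i:       1   2   3   4   5   6   7   8   9  10  11  12  13  14  15
a[i]:   11  12  17  21  13  14  25  29  33  19   1  19  17  27  43
S:      11  23  40  61  36  50  86 115 148  69   1  69  67 113 191
Maximum is 191 (e.g. 11 + 12 + 17 + 21 + 25 + 29 + 33 + 43).

191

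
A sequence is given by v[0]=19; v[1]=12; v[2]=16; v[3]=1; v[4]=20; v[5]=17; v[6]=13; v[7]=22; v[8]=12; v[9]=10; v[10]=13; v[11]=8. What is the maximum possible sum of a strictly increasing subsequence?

Let S[i] be the best sum of a strictly increasing subsequence ending at i:
i:      0  1  2  3  4  5  6  7  8  9 10 11
v[i]:  19 12 16  1 20 17 13 22 12 10 13  8
S:     19 12 28  1 48 45 25 70 13 11 26  9
Maximum is 70 (e.g. 12 + 16 + 20 + 22).

70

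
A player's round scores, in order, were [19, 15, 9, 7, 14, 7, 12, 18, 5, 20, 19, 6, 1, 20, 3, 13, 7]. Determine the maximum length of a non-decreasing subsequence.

Track the smallest tail for each achievable length (allowing ties):
19 → extends → [19]
15 → replaces 19 → [15]
9 → replaces 15 → [9]
7 → replaces 9 → [7]
14 → extends → [7, 14]
7 → replaces 14 → [7, 7]
12 → extends → [7, 7, 12]
18 → extends → [7, 7, 12, 18]
5 → replaces 7 → [5, 7, 12, 18]
20 → extends → [5, 7, 12, 18, 20]
19 → replaces 20 → [5, 7, 12, 18, 19]
6 → replaces 7 → [5, 6, 12, 18, 19]
1 → replaces 5 → [1, 6, 12, 18, 19]
20 → extends → [1, 6, 12, 18, 19, 20]
3 → replaces 6 → [1, 3, 12, 18, 19, 20]
13 → replaces 18 → [1, 3, 12, 13, 19, 20]
7 → replaces 12 → [1, 3, 7, 13, 19, 20]
Six tails, so the longest non-decreasing subsequence has length 6 (e.g. 7, 7, 12, 18, 20, 20).

6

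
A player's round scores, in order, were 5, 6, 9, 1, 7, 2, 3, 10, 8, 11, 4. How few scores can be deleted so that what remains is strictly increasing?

6

Fewest deletions = n − (longest strictly increasing subsequence).
i:      1  2  3  4  5  6  7  8  9 10 11
a[i]:   5  6  9  1  7  2  3 10  8 11  4
dp:     1  2  3  1  3  2  3  4  4  5  4
max dp = 5, so deletions = 11 − 5 = 6.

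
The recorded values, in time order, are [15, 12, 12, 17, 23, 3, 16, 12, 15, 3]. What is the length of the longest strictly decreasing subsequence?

Negate each value so 'decreasing' becomes 'increasing', then run patience tails on the negated sequence:
-15 → extends → [-15]
-12 → extends → [-15, -12]
-12 → already a tail → [-15, -12]
-17 → replaces -15 → [-17, -12]
-23 → replaces -17 → [-23, -12]
-3 → extends → [-23, -12, -3]
-16 → replaces -12 → [-23, -16, -3]
-12 → replaces -3 → [-23, -16, -12]
-15 → replaces -12 → [-23, -16, -15]
-3 → extends → [-23, -16, -15, -3]
Four tails, so the longest strictly decreasing subsequence of the original has length 4.

4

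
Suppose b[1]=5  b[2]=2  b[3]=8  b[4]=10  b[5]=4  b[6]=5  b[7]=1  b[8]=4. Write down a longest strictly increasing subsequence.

Patience tails give the LIS length; then backtrack through the dp parents:
5 → extends → [5]
2 → replaces 5 → [2]
8 → extends → [2, 8]
10 → extends → [2, 8, 10]
4 → replaces 8 → [2, 4, 10]
5 → replaces 10 → [2, 4, 5]
1 → replaces 2 → [1, 4, 5]
4 → already a tail → [1, 4, 5]
Length 3; one witness is 5, 8, 10.

5, 8, 10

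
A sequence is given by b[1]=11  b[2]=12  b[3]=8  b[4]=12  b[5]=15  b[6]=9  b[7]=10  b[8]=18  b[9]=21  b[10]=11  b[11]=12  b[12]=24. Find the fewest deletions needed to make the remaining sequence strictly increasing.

Fewest deletions = n − (longest strictly increasing subsequence).
i:      1  2  3  4  5  6  7  8  9 10 11 12
b[i]:  11 12  8 12 15  9 10 18 21 11 12 24
dp:     1  2  1  2  3  2  3  4  5  4  5  6
max dp = 6, so deletions = 12 − 6 = 6.

6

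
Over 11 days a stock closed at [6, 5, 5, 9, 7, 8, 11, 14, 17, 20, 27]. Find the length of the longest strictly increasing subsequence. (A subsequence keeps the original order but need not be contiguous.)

Track the smallest tail for each achievable length (strict):
6 → extends → [6]
5 → replaces 6 → [5]
5 → already a tail → [5]
9 → extends → [5, 9]
7 → replaces 9 → [5, 7]
8 → extends → [5, 7, 8]
11 → extends → [5, 7, 8, 11]
14 → extends → [5, 7, 8, 11, 14]
17 → extends → [5, 7, 8, 11, 14, 17]
20 → extends → [5, 7, 8, 11, 14, 17, 20]
27 → extends → [5, 7, 8, 11, 14, 17, 20, 27]
Eight tails, so the longest strictly increasing subsequence has length 8 (e.g. 6, 7, 8, 11, 14, 17, 20, 27).

8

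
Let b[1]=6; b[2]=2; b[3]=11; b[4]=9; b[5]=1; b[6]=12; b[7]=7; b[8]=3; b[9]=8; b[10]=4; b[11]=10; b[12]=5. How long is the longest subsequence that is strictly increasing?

4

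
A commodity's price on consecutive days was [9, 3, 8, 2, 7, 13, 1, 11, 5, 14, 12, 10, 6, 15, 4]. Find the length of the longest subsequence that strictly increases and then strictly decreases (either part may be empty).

inc[i] = longest strictly increasing subsequence ending at i; dec[i] = longest strictly decreasing subsequence starting at i:
i:      1  2  3  4  5  6  7  8  9 10 11 12 13 14 15
a[i]:   9  3  8  2  7 13  1 11  5 14 12 10  6 15  4
inc:    1  1  2  1  2  3  1  3  2  4  4  3  3  5  2
dec:    5  3  4  2  3  5  1  4  2  5  4  3  2  2  1
Best peak at i=10 (value 14): inc=4, dec=5, length 4+5−1 = 8.

8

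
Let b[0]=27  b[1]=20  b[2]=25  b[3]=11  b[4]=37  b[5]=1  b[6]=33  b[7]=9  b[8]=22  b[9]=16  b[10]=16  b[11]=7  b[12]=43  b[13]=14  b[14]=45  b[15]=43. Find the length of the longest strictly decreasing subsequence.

5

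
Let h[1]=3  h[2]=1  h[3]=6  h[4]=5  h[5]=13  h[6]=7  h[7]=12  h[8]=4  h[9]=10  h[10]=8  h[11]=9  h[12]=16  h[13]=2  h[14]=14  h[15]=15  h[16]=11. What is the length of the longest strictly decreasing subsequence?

5

Let dp[i] be the longest strictly decreasing subsequence ending at i:
i:      1  2  3  4  5  6  7  8  9 10 11 12 13 14 15 16
h[i]:   3  1  6  5 13  7 12  4 10  8  9 16  2 14 15 11
dp:     1  2  1  2  1  2  2  3  3  4  4  1  5  2  2  3
Maximum is 5.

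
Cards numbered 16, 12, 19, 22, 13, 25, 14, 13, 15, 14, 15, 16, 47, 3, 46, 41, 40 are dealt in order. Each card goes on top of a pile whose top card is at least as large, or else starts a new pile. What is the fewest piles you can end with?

6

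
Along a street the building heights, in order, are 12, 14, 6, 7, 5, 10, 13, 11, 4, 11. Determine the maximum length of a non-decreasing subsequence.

Track the smallest tail for each achievable length (allowing ties):
12 → extends → [12]
14 → extends → [12, 14]
6 → replaces 12 → [6, 14]
7 → replaces 14 → [6, 7]
5 → replaces 6 → [5, 7]
10 → extends → [5, 7, 10]
13 → extends → [5, 7, 10, 13]
11 → replaces 13 → [5, 7, 10, 11]
4 → replaces 5 → [4, 7, 10, 11]
11 → extends → [4, 7, 10, 11, 11]
Five tails, so the longest non-decreasing subsequence has length 5 (e.g. 6, 7, 10, 11, 11).

5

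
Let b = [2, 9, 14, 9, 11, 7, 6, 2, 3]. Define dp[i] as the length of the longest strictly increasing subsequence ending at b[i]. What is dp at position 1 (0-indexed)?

dp[i] = 1 + max{dp[j] : j<i, b[j]<b[i]} (or 1 if no such j):
i:      0  1  2  3  4  5  6  7  8
b[i]:   2  9 14  9 11  7  6  2  3
dp:     1  2  3  2  3  2  2  1  2
At index 1 the value is 2.

2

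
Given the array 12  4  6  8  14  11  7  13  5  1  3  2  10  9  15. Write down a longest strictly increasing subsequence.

Patience tails give the LIS length; then backtrack through the dp parents:
12 → extends → [12]
4 → replaces 12 → [4]
6 → extends → [4, 6]
8 → extends → [4, 6, 8]
14 → extends → [4, 6, 8, 14]
11 → replaces 14 → [4, 6, 8, 11]
7 → replaces 8 → [4, 6, 7, 11]
13 → extends → [4, 6, 7, 11, 13]
5 → replaces 6 → [4, 5, 7, 11, 13]
1 → replaces 4 → [1, 5, 7, 11, 13]
3 → replaces 5 → [1, 3, 7, 11, 13]
2 → replaces 3 → [1, 2, 7, 11, 13]
10 → replaces 11 → [1, 2, 7, 10, 13]
9 → replaces 10 → [1, 2, 7, 9, 13]
15 → extends → [1, 2, 7, 9, 13, 15]
Length 6; one witness is 4, 6, 8, 11, 13, 15.

4, 6, 8, 11, 13, 15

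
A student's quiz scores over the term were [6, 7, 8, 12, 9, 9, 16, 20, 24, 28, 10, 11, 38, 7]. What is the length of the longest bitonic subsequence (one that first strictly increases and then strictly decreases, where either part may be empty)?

inc[i] = longest strictly increasing subsequence ending at i; dec[i] = longest strictly decreasing subsequence starting at i:
i:      1  2  3  4  5  6  7  8  9 10 11 12 13 14
a[i]:   6  7  8 12  9  9 16 20 24 28 10 11 38  7
inc:    1  2  3  4  4  4  5  6  7  8  5  6  9  2
dec:    1  1  2  3  2  2  3  3  3  3  2  2  2  1
Best peak at i=10 (value 28): inc=8, dec=3, length 8+3−1 = 10.

10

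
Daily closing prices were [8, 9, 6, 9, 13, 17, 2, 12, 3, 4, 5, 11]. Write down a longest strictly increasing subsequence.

2, 3, 4, 5, 11

Patience tails give the LIS length; then backtrack through the dp parents:
8 → extends → [8]
9 → extends → [8, 9]
6 → replaces 8 → [6, 9]
9 → already a tail → [6, 9]
13 → extends → [6, 9, 13]
17 → extends → [6, 9, 13, 17]
2 → replaces 6 → [2, 9, 13, 17]
12 → replaces 13 → [2, 9, 12, 17]
3 → replaces 9 → [2, 3, 12, 17]
4 → replaces 12 → [2, 3, 4, 17]
5 → replaces 17 → [2, 3, 4, 5]
11 → extends → [2, 3, 4, 5, 11]
Length 5; one witness is 2, 3, 4, 5, 11.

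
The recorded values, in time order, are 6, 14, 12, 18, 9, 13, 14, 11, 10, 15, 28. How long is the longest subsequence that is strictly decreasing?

4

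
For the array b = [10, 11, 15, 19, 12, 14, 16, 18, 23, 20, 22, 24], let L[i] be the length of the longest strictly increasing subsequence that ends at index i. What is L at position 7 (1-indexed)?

dp[i] = 1 + max{dp[j] : j<i, b[j]<b[i]} (or 1 if no such j):
i:      1  2  3  4  5  6  7  8  9 10 11 12
b[i]:  10 11 15 19 12 14 16 18 23 20 22 24
dp:     1  2  3  4  3  4  5  6  7  7  8  9
At index 7 the value is 5.

5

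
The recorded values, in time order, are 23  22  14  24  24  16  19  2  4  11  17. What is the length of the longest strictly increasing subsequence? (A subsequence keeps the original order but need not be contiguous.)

4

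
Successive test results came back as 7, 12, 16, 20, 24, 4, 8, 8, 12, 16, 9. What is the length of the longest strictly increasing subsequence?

Track the smallest tail for each achievable length (strict):
7 → extends → [7]
12 → extends → [7, 12]
16 → extends → [7, 12, 16]
20 → extends → [7, 12, 16, 20]
24 → extends → [7, 12, 16, 20, 24]
4 → replaces 7 → [4, 12, 16, 20, 24]
8 → replaces 12 → [4, 8, 16, 20, 24]
8 → already a tail → [4, 8, 16, 20, 24]
12 → replaces 16 → [4, 8, 12, 20, 24]
16 → replaces 20 → [4, 8, 12, 16, 24]
9 → replaces 12 → [4, 8, 9, 16, 24]
Five tails, so the longest strictly increasing subsequence has length 5 (e.g. 7, 12, 16, 20, 24).

5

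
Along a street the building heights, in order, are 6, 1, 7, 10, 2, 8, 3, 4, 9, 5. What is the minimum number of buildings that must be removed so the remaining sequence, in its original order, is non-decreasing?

5

Fewest deletions = n − (longest non-decreasing subsequence).
Patience tails:
6 → extends → [6]
1 → replaces 6 → [1]
7 → extends → [1, 7]
10 → extends → [1, 7, 10]
2 → replaces 7 → [1, 2, 10]
8 → replaces 10 → [1, 2, 8]
3 → replaces 8 → [1, 2, 3]
4 → extends → [1, 2, 3, 4]
9 → extends → [1, 2, 3, 4, 9]
5 → replaces 9 → [1, 2, 3, 4, 5]
Longest non-decreasing subsequence has length 5, so deletions = 10 − 5 = 5.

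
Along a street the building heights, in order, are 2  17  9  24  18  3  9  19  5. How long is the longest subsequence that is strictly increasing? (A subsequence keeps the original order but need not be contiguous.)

4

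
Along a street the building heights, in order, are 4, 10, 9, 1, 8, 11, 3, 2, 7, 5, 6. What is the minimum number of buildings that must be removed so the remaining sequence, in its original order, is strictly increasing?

Fewest deletions = n − (longest strictly increasing subsequence).
i:      1  2  3  4  5  6  7  8  9 10 11
a[i]:   4 10  9  1  8 11  3  2  7  5  6
dp:     1  2  2  1  2  3  2  2  3  3  4
max dp = 4, so deletions = 11 − 4 = 7.

7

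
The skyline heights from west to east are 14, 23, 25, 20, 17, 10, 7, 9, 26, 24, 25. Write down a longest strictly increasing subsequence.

Patience tails give the LIS length; then backtrack through the dp parents:
14 → extends → [14]
23 → extends → [14, 23]
25 → extends → [14, 23, 25]
20 → replaces 23 → [14, 20, 25]
17 → replaces 20 → [14, 17, 25]
10 → replaces 14 → [10, 17, 25]
7 → replaces 10 → [7, 17, 25]
9 → replaces 17 → [7, 9, 25]
26 → extends → [7, 9, 25, 26]
24 → replaces 25 → [7, 9, 24, 26]
25 → replaces 26 → [7, 9, 24, 25]
Length 4; one witness is 14, 23, 25, 26.

14, 23, 25, 26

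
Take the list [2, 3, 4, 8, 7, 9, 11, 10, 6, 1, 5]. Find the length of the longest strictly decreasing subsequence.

4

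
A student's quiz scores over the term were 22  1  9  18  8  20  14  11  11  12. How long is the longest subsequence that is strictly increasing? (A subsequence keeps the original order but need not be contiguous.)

4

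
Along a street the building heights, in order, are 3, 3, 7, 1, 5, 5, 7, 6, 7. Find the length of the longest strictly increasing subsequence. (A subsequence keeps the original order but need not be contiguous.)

4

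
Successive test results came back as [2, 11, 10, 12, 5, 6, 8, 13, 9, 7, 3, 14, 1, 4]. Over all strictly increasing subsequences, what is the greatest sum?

Let S[i] be the best sum of a strictly increasing subsequence ending at i:
i:      1  2  3  4  5  6  7  8  9 10 11 12 13 14
a[i]:   2 11 10 12  5  6  8 13  9  7  3 14  1  4
S:      2 13 12 25  7 13 21 38 30 20  5 52  1  9
Maximum is 52 (e.g. 2 + 11 + 12 + 13 + 14).

52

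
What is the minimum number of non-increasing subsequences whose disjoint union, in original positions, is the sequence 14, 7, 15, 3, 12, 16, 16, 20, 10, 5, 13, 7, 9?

The minimum number of non-increasing subsequences covering a sequence equals the length of its longest strictly increasing subsequence.
LIS length is 4 (e.g. 14, 15, 16, 20), so 4 piles are needed.

4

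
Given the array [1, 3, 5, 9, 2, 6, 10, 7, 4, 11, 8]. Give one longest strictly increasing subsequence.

Patience tails give the LIS length; then backtrack through the dp parents:
1 → extends → [1]
3 → extends → [1, 3]
5 → extends → [1, 3, 5]
9 → extends → [1, 3, 5, 9]
2 → replaces 3 → [1, 2, 5, 9]
6 → replaces 9 → [1, 2, 5, 6]
10 → extends → [1, 2, 5, 6, 10]
7 → replaces 10 → [1, 2, 5, 6, 7]
4 → replaces 5 → [1, 2, 4, 6, 7]
11 → extends → [1, 2, 4, 6, 7, 11]
8 → replaces 11 → [1, 2, 4, 6, 7, 8]
Length 6; one witness is 1, 3, 5, 9, 10, 11.

1, 3, 5, 9, 10, 11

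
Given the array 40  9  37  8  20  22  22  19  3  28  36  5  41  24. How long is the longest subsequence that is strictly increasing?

Track the smallest tail for each achievable length (strict):
40 → extends → [40]
9 → replaces 40 → [9]
37 → extends → [9, 37]
8 → replaces 9 → [8, 37]
20 → replaces 37 → [8, 20]
22 → extends → [8, 20, 22]
22 → already a tail → [8, 20, 22]
19 → replaces 20 → [8, 19, 22]
3 → replaces 8 → [3, 19, 22]
28 → extends → [3, 19, 22, 28]
36 → extends → [3, 19, 22, 28, 36]
5 → replaces 19 → [3, 5, 22, 28, 36]
41 → extends → [3, 5, 22, 28, 36, 41]
24 → replaces 28 → [3, 5, 22, 24, 36, 41]
Six tails, so the longest strictly increasing subsequence has length 6 (e.g. 9, 20, 22, 28, 36, 41).

6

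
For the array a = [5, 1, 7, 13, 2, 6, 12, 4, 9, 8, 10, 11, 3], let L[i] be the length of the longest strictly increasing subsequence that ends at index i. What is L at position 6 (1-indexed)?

dp[i] = 1 + max{dp[j] : j<i, a[j]<a[i]} (or 1 if no such j):
i:      1  2  3  4  5  6  7  8  9 10 11 12 13
a[i]:   5  1  7 13  2  6 12  4  9  8 10 11  3
dp:     1  1  2  3  2  3  4  3  4  4  5  6  3
At index 6 the value is 3.

3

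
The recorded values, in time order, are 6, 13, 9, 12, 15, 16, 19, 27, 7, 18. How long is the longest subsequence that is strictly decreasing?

Negate each value so 'decreasing' becomes 'increasing', then run patience tails on the negated sequence:
-6 → extends → [-6]
-13 → replaces -6 → [-13]
-9 → extends → [-13, -9]
-12 → replaces -9 → [-13, -12]
-15 → replaces -13 → [-15, -12]
-16 → replaces -15 → [-16, -12]
-19 → replaces -16 → [-19, -12]
-27 → replaces -19 → [-27, -12]
-7 → extends → [-27, -12, -7]
-18 → replaces -12 → [-27, -18, -7]
Three tails, so the longest strictly decreasing subsequence of the original has length 3.

3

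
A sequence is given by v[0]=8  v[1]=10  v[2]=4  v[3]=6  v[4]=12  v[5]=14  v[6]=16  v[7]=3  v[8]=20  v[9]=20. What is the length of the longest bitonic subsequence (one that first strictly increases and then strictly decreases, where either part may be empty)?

6

inc[i] = longest strictly increasing subsequence ending at i; dec[i] = longest strictly decreasing subsequence starting at i:
i:      0  1  2  3  4  5  6  7  8  9
v[i]:   8 10  4  6 12 14 16  3 20 20
inc:    1  2  1  2  3  4  5  1  6  6
dec:    3  3  2  2  2  2  2  1  1  1
Best peak at i=6 (value 16): inc=5, dec=2, length 5+2−1 = 6.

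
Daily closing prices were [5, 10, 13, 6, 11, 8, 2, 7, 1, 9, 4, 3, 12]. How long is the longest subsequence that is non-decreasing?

Track the smallest tail for each achievable length (allowing ties):
5 → extends → [5]
10 → extends → [5, 10]
13 → extends → [5, 10, 13]
6 → replaces 10 → [5, 6, 13]
11 → replaces 13 → [5, 6, 11]
8 → replaces 11 → [5, 6, 8]
2 → replaces 5 → [2, 6, 8]
7 → replaces 8 → [2, 6, 7]
1 → replaces 2 → [1, 6, 7]
9 → extends → [1, 6, 7, 9]
4 → replaces 6 → [1, 4, 7, 9]
3 → replaces 4 → [1, 3, 7, 9]
12 → extends → [1, 3, 7, 9, 12]
Five tails, so the longest non-decreasing subsequence has length 5 (e.g. 5, 6, 8, 9, 12).

5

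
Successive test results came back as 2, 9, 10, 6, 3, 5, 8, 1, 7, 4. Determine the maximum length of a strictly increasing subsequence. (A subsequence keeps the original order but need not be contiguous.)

4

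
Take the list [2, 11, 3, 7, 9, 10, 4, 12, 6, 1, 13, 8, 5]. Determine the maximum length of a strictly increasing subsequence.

Track the smallest tail for each achievable length (strict):
2 → extends → [2]
11 → extends → [2, 11]
3 → replaces 11 → [2, 3]
7 → extends → [2, 3, 7]
9 → extends → [2, 3, 7, 9]
10 → extends → [2, 3, 7, 9, 10]
4 → replaces 7 → [2, 3, 4, 9, 10]
12 → extends → [2, 3, 4, 9, 10, 12]
6 → replaces 9 → [2, 3, 4, 6, 10, 12]
1 → replaces 2 → [1, 3, 4, 6, 10, 12]
13 → extends → [1, 3, 4, 6, 10, 12, 13]
8 → replaces 10 → [1, 3, 4, 6, 8, 12, 13]
5 → replaces 6 → [1, 3, 4, 5, 8, 12, 13]
Seven tails, so the longest strictly increasing subsequence has length 7 (e.g. 2, 3, 7, 9, 10, 12, 13).

7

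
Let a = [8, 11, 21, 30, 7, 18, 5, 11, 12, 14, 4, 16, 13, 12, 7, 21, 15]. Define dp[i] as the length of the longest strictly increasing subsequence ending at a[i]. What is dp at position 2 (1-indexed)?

dp[i] = 1 + max{dp[j] : j<i, a[j]<a[i]} (or 1 if no such j):
i:      1  2  3  4  5  6  7  8  9 10 11 12 13 14 15 16 17
a[i]:   8 11 21 30  7 18  5 11 12 14  4 16 13 12  7 21 15
dp:     1  2  3  4  1  3  1  2  3  4  1  5  4  3  2  6  5
At index 2 the value is 2.

2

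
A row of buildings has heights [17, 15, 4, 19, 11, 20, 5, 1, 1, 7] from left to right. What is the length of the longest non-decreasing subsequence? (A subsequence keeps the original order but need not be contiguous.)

Track the smallest tail for each achievable length (allowing ties):
17 → extends → [17]
15 → replaces 17 → [15]
4 → replaces 15 → [4]
19 → extends → [4, 19]
11 → replaces 19 → [4, 11]
20 → extends → [4, 11, 20]
5 → replaces 11 → [4, 5, 20]
1 → replaces 4 → [1, 5, 20]
1 → replaces 5 → [1, 1, 20]
7 → replaces 20 → [1, 1, 7]
Three tails, so the longest non-decreasing subsequence has length 3 (e.g. 17, 19, 20).

3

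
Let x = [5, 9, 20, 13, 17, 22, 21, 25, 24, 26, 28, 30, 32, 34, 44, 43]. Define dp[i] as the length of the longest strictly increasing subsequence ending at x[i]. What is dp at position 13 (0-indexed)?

dp[i] = 1 + max{dp[j] : j<i, x[j]<x[i]} (or 1 if no such j):
i:      0  1  2  3  4  5  6  7  8  9 10 11 12 13 14 15
x[i]:   5  9 20 13 17 22 21 25 24 26 28 30 32 34 44 43
dp:     1  2  3  3  4  5  5  6  6  7  8  9 10 11 12 12
At index 13 the value is 11.

11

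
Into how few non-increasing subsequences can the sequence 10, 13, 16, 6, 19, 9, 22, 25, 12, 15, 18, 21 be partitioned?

6

Place each on the leftmost legal pile:
10 → new pile 1 (tops now [10])
13 → new pile 2 (tops now [10, 13])
16 → new pile 3 (tops now [10, 13, 16])
6 → pile 1 (tops now [6, 13, 16])
19 → new pile 4 (tops now [6, 13, 16, 19])
9 → pile 2 (tops now [6, 9, 16, 19])
22 → new pile 5 (tops now [6, 9, 16, 19, 22])
25 → new pile 6 (tops now [6, 9, 16, 19, 22, 25])
12 → pile 3 (tops now [6, 9, 12, 19, 22, 25])
15 → pile 4 (tops now [6, 9, 12, 15, 22, 25])
18 → pile 5 (tops now [6, 9, 12, 15, 18, 25])
21 → pile 6 (tops now [6, 9, 12, 15, 18, 21])
Six piles.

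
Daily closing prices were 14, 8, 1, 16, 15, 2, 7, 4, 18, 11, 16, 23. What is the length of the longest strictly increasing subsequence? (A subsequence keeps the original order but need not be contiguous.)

Track the smallest tail for each achievable length (strict):
14 → extends → [14]
8 → replaces 14 → [8]
1 → replaces 8 → [1]
16 → extends → [1, 16]
15 → replaces 16 → [1, 15]
2 → replaces 15 → [1, 2]
7 → extends → [1, 2, 7]
4 → replaces 7 → [1, 2, 4]
18 → extends → [1, 2, 4, 18]
11 → replaces 18 → [1, 2, 4, 11]
16 → extends → [1, 2, 4, 11, 16]
23 → extends → [1, 2, 4, 11, 16, 23]
Six tails, so the longest strictly increasing subsequence has length 6 (e.g. 1, 2, 7, 11, 16, 23).

6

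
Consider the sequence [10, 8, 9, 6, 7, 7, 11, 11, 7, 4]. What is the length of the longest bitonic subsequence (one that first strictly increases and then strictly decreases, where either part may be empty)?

inc[i] = longest strictly increasing subsequence ending at i; dec[i] = longest strictly decreasing subsequence starting at i:
i:      1  2  3  4  5  6  7  8  9 10
a[i]:  10  8  9  6  7  7 11 11  7  4
inc:    1  1  2  1  2  2  3  3  2  1
dec:    4  3  3  2  2  2  3  3  2  1
Best peak at i=7 (value 11): inc=3, dec=3, length 3+3−1 = 5.

5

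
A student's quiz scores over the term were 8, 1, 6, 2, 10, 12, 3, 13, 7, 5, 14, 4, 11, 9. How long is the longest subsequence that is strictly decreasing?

4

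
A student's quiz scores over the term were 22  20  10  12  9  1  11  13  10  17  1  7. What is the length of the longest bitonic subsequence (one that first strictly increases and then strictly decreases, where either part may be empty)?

inc[i] = longest strictly increasing subsequence ending at i; dec[i] = longest strictly decreasing subsequence starting at i:
i:      1  2  3  4  5  6  7  8  9 10 11 12
a[i]:  22 20 10 12  9  1 11 13 10 17  1  7
inc:    1  1  1  2  1  1  2  3  2  4  1  2
dec:    6  5  3  4  2  1  3  3  2  2  1  1
Best peak at i=1 (value 22): inc=1, dec=6, length 1+6−1 = 6.

6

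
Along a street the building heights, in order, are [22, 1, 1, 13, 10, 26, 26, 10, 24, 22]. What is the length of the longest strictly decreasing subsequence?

3

Negate each value so 'decreasing' becomes 'increasing', then run patience tails on the negated sequence:
-22 → extends → [-22]
-1 → extends → [-22, -1]
-1 → already a tail → [-22, -1]
-13 → replaces -1 → [-22, -13]
-10 → extends → [-22, -13, -10]
-26 → replaces -22 → [-26, -13, -10]
-26 → already a tail → [-26, -13, -10]
-10 → already a tail → [-26, -13, -10]
-24 → replaces -13 → [-26, -24, -10]
-22 → replaces -10 → [-26, -24, -22]
Three tails, so the longest strictly decreasing subsequence of the original has length 3.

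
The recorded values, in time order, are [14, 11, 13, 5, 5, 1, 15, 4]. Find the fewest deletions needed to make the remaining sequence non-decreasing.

Fewest deletions = n − (longest non-decreasing subsequence).
i:      1  2  3  4  5  6  7  8
a[i]:  14 11 13  5  5  1 15  4
dp:     1  1  2  1  2  1  3  2
max dp = 3, so deletions = 8 − 3 = 5.

5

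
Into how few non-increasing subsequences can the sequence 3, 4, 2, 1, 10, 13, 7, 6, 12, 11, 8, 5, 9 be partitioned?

5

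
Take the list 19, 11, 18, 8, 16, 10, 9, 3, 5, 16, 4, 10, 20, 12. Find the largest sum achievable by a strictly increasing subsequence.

54

Let S[i] be the best sum of a strictly increasing subsequence ending at i:
i:      1  2  3  4  5  6  7  8  9 10 11 12 13 14
a[i]:  19 11 18  8 16 10  9  3  5 16  4 10 20 12
S:     19 11 29  8 27 18 17  3  8 34  7 27 54 39
Maximum is 54 (e.g. 8 + 10 + 16 + 20).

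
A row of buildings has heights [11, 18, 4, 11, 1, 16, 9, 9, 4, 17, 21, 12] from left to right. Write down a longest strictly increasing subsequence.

4, 11, 16, 17, 21

Patience tails give the LIS length; then backtrack through the dp parents:
11 → extends → [11]
18 → extends → [11, 18]
4 → replaces 11 → [4, 18]
11 → replaces 18 → [4, 11]
1 → replaces 4 → [1, 11]
16 → extends → [1, 11, 16]
9 → replaces 11 → [1, 9, 16]
9 → already a tail → [1, 9, 16]
4 → replaces 9 → [1, 4, 16]
17 → extends → [1, 4, 16, 17]
21 → extends → [1, 4, 16, 17, 21]
12 → replaces 16 → [1, 4, 12, 17, 21]
Length 5; one witness is 4, 11, 16, 17, 21.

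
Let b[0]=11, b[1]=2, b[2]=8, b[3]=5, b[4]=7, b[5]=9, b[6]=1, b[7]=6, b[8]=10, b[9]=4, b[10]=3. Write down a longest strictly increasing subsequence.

Patience tails give the LIS length; then backtrack through the dp parents:
11 → extends → [11]
2 → replaces 11 → [2]
8 → extends → [2, 8]
5 → replaces 8 → [2, 5]
7 → extends → [2, 5, 7]
9 → extends → [2, 5, 7, 9]
1 → replaces 2 → [1, 5, 7, 9]
6 → replaces 7 → [1, 5, 6, 9]
10 → extends → [1, 5, 6, 9, 10]
4 → replaces 5 → [1, 4, 6, 9, 10]
3 → replaces 4 → [1, 3, 6, 9, 10]
Length 5; one witness is 2, 5, 7, 9, 10.

2, 5, 7, 9, 10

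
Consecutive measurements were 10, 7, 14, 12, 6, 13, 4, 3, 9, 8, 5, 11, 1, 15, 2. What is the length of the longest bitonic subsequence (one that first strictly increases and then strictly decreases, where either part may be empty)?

7

inc[i] = longest strictly increasing subsequence ending at i; dec[i] = longest strictly decreasing subsequence starting at i:
i:      1  2  3  4  5  6  7  8  9 10 11 12 13 14 15
a[i]:  10  7 14 12  6 13  4  3  9  8  5 11  1 15  2
inc:    1  1  2  2  1  3  1  1  2  2  2  3  1  4  2
dec:    6  5  6  5  4  5  3  2  4  3  2  2  1  2  1
Best peak at i=3 (value 14): inc=2, dec=6, length 2+6−1 = 7.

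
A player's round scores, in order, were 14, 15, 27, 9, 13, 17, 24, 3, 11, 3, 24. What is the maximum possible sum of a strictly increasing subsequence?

Let S[i] be the best sum of a strictly increasing subsequence ending at i:
i:      1  2  3  4  5  6  7  8  9 10 11
a[i]:  14 15 27  9 13 17 24  3 11  3 24
S:     14 29 56  9 22 46 70  3 20  3 70
Maximum is 70 (e.g. 14 + 15 + 17 + 24).

70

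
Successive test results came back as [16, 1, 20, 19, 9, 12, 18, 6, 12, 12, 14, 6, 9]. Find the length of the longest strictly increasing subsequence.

Let dp[i] be the length of the longest such subsequence ending at index i:
i:      1  2  3  4  5  6  7  8  9 10 11 12 13
a[i]:  16  1 20 19  9 12 18  6 12 12 14  6  9
dp:     1  1  2  2  2  3  4  2  3  3  4  2  3
Maximum dp value is 4.

4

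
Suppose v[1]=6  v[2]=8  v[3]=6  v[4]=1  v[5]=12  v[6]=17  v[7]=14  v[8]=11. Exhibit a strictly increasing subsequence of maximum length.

6, 8, 12, 17

Patience tails give the LIS length; then backtrack through the dp parents:
6 → extends → [6]
8 → extends → [6, 8]
6 → already a tail → [6, 8]
1 → replaces 6 → [1, 8]
12 → extends → [1, 8, 12]
17 → extends → [1, 8, 12, 17]
14 → replaces 17 → [1, 8, 12, 14]
11 → replaces 12 → [1, 8, 11, 14]
Length 4; one witness is 6, 8, 12, 17.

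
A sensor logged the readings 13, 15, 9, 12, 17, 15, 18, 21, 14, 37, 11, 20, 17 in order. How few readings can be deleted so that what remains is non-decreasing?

7

Fewest deletions = n − (longest non-decreasing subsequence).
Patience tails:
13 → extends → [13]
15 → extends → [13, 15]
9 → replaces 13 → [9, 15]
12 → replaces 15 → [9, 12]
17 → extends → [9, 12, 17]
15 → replaces 17 → [9, 12, 15]
18 → extends → [9, 12, 15, 18]
21 → extends → [9, 12, 15, 18, 21]
14 → replaces 15 → [9, 12, 14, 18, 21]
37 → extends → [9, 12, 14, 18, 21, 37]
11 → replaces 12 → [9, 11, 14, 18, 21, 37]
20 → replaces 21 → [9, 11, 14, 18, 20, 37]
17 → replaces 18 → [9, 11, 14, 17, 20, 37]
Longest non-decreasing subsequence has length 6, so deletions = 13 − 6 = 7.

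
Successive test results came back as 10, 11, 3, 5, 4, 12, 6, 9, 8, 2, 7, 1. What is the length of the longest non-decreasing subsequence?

Let dp[i] be the length of the longest such subsequence ending at index i:
i:      1  2  3  4  5  6  7  8  9 10 11 12
a[i]:  10 11  3  5  4 12  6  9  8  2  7  1
dp:     1  2  1  2  2  3  3  4  4  1  4  1
Maximum dp value is 4.

4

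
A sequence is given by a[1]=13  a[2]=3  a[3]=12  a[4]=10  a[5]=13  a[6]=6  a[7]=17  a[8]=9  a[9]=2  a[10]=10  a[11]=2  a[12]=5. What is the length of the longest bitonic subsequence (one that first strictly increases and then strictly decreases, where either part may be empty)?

inc[i] = longest strictly increasing subsequence ending at i; dec[i] = longest strictly decreasing subsequence starting at i:
i:      1  2  3  4  5  6  7  8  9 10 11 12
a[i]:  13  3 12 10 13  6 17  9  2 10  2  5
inc:    1  1  2  2  3  2  4  3  1  4  1  2
dec:    5  2  4  3  3  2  3  2  1  2  1  1
Best peak at i=7 (value 17): inc=4, dec=3, length 4+3−1 = 6.

6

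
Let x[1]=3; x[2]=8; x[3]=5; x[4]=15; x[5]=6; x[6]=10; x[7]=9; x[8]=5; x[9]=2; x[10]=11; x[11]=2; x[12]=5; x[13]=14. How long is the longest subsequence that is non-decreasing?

6

Let dp[i] be the length of the longest such subsequence ending at index i:
i:      1  2  3  4  5  6  7  8  9 10 11 12 13
x[i]:   3  8  5 15  6 10  9  5  2 11  2  5 14
dp:     1  2  2  3  3  4  4  3  1  5  2  4  6
Maximum dp value is 6.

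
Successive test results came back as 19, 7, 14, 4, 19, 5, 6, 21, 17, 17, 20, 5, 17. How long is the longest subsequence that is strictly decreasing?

4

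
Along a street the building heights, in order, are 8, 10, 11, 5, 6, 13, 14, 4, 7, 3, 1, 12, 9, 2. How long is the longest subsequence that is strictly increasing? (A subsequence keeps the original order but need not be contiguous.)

5

Track the smallest tail for each achievable length (strict):
8 → extends → [8]
10 → extends → [8, 10]
11 → extends → [8, 10, 11]
5 → replaces 8 → [5, 10, 11]
6 → replaces 10 → [5, 6, 11]
13 → extends → [5, 6, 11, 13]
14 → extends → [5, 6, 11, 13, 14]
4 → replaces 5 → [4, 6, 11, 13, 14]
7 → replaces 11 → [4, 6, 7, 13, 14]
3 → replaces 4 → [3, 6, 7, 13, 14]
1 → replaces 3 → [1, 6, 7, 13, 14]
12 → replaces 13 → [1, 6, 7, 12, 14]
9 → replaces 12 → [1, 6, 7, 9, 14]
2 → replaces 6 → [1, 2, 7, 9, 14]
Five tails, so the longest strictly increasing subsequence has length 5 (e.g. 8, 10, 11, 13, 14).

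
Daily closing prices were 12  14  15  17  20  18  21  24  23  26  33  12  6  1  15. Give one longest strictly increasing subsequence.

Patience tails give the LIS length; then backtrack through the dp parents:
12 → extends → [12]
14 → extends → [12, 14]
15 → extends → [12, 14, 15]
17 → extends → [12, 14, 15, 17]
20 → extends → [12, 14, 15, 17, 20]
18 → replaces 20 → [12, 14, 15, 17, 18]
21 → extends → [12, 14, 15, 17, 18, 21]
24 → extends → [12, 14, 15, 17, 18, 21, 24]
23 → replaces 24 → [12, 14, 15, 17, 18, 21, 23]
26 → extends → [12, 14, 15, 17, 18, 21, 23, 26]
33 → extends → [12, 14, 15, 17, 18, 21, 23, 26, 33]
12 → already a tail → [12, 14, 15, 17, 18, 21, 23, 26, 33]
6 → replaces 12 → [6, 14, 15, 17, 18, 21, 23, 26, 33]
1 → replaces 6 → [1, 14, 15, 17, 18, 21, 23, 26, 33]
15 → already a tail → [1, 14, 15, 17, 18, 21, 23, 26, 33]
Length 9; one witness is 12, 14, 15, 17, 20, 21, 24, 26, 33.

12, 14, 15, 17, 20, 21, 24, 26, 33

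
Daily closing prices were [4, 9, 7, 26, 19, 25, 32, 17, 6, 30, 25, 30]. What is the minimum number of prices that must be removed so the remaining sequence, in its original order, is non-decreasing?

6

Fewest deletions = n − (longest non-decreasing subsequence).
i:      1  2  3  4  5  6  7  8  9 10 11 12
a[i]:   4  9  7 26 19 25 32 17  6 30 25 30
dp:     1  2  2  3  3  4  5  3  2  5  5  6
max dp = 6, so deletions = 12 − 6 = 6.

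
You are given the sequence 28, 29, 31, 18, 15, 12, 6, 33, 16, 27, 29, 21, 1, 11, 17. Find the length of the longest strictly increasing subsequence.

Track the smallest tail for each achievable length (strict):
28 → extends → [28]
29 → extends → [28, 29]
31 → extends → [28, 29, 31]
18 → replaces 28 → [18, 29, 31]
15 → replaces 18 → [15, 29, 31]
12 → replaces 15 → [12, 29, 31]
6 → replaces 12 → [6, 29, 31]
33 → extends → [6, 29, 31, 33]
16 → replaces 29 → [6, 16, 31, 33]
27 → replaces 31 → [6, 16, 27, 33]
29 → replaces 33 → [6, 16, 27, 29]
21 → replaces 27 → [6, 16, 21, 29]
1 → replaces 6 → [1, 16, 21, 29]
11 → replaces 16 → [1, 11, 21, 29]
17 → replaces 21 → [1, 11, 17, 29]
Four tails, so the longest strictly increasing subsequence has length 4 (e.g. 28, 29, 31, 33).

4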